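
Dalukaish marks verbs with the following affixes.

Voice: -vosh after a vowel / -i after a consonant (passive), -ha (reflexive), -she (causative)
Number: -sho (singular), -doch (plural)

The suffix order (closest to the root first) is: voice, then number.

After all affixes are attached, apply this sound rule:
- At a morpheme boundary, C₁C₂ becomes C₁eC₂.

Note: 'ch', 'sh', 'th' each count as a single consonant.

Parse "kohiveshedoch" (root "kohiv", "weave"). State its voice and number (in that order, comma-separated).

causative, plural

Segment: kohiv-she-doch.
voice: -she → causative.
number: -doch → plural.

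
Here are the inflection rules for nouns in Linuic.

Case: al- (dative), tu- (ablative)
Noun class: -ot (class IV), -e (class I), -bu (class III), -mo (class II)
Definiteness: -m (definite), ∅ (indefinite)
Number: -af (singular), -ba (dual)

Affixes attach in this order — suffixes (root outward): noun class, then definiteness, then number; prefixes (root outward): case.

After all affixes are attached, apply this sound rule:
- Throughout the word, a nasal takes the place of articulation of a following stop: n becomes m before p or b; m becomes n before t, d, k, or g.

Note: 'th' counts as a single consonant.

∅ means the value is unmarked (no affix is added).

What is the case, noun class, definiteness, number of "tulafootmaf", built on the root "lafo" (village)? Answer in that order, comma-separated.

ablative, class IV, definite, singular

Segment: tu-lafo-ot-m-af.
case: tu- → ablative.
noun class: -ot → class IV.
definiteness: -m → definite.
number: -af → singular.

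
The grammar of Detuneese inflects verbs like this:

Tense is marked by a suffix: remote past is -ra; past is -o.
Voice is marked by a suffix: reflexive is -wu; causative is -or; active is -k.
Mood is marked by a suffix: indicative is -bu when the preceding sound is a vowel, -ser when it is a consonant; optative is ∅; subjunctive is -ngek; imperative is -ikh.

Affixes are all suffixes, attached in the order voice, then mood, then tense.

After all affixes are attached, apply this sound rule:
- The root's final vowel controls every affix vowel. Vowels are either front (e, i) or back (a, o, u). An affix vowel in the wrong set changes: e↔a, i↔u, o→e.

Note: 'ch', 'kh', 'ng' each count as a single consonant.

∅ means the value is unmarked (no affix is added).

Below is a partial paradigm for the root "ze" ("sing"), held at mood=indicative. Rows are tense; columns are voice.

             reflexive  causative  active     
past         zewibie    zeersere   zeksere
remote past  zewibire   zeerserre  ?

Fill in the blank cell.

Attach voice active -k → zek.
Attach mood indicative -ser (after consonant 'k') → zekser.
Attach tense remote past -ra → zekserra.
Apply vowel harmony: zekserra → zekserre.

zekserre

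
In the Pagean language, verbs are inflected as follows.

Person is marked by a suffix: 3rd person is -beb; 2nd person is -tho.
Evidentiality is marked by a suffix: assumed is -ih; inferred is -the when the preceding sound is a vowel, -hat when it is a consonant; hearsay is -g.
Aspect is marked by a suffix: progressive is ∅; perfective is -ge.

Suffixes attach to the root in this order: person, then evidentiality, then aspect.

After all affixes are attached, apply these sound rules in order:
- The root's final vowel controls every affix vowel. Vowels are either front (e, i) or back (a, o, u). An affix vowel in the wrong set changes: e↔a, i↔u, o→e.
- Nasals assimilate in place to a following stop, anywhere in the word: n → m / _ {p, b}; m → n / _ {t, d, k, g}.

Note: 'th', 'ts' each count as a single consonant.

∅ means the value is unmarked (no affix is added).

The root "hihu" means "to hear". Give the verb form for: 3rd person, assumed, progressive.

hihubabuh

Attach person 3rd person -beb → hihubeb.
Attach evidentiality assumed -ih → hihubebih.
aspect = progressive: zero marking, form stays hihubebih.
Apply vowel harmony: hihubebih → hihubabuh.
Nasal assimilation: no change.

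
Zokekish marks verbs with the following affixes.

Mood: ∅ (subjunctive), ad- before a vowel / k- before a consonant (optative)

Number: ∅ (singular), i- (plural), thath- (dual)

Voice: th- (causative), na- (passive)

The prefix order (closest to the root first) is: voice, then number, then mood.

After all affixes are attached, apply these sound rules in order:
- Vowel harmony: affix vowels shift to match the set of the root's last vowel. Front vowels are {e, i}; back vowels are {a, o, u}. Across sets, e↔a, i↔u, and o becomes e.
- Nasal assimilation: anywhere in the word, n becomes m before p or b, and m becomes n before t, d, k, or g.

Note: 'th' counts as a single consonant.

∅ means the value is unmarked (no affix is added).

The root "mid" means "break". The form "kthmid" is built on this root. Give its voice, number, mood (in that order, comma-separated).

Segment: k-th-mid.
voice: th- → causative.
number: ∅ → singular.
mood: ad/k- → optative.

causative, singular, optative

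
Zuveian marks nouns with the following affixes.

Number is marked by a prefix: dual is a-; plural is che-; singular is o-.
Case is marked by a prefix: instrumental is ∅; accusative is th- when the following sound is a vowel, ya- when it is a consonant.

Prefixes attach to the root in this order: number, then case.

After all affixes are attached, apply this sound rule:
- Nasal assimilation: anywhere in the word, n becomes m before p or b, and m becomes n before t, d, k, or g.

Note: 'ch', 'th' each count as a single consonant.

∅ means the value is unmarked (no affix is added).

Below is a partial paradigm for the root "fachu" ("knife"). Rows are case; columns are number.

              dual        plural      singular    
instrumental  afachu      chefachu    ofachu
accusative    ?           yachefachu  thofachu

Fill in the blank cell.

Attach number dual a- → afachu.
Attach case accusative th- (before vowel 'a') → thafachu.
Nasal assimilation: no change.

thafachu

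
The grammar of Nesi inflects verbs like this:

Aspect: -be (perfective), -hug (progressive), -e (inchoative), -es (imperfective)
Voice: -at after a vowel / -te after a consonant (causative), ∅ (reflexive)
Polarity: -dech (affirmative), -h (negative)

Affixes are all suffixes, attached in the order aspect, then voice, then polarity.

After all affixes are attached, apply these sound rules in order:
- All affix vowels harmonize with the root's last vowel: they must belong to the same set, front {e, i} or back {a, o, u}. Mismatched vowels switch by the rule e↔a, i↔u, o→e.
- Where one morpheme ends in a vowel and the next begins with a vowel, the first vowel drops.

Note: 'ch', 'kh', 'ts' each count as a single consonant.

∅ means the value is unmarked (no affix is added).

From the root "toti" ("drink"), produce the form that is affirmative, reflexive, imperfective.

totesdech

Attach aspect imperfective -es → toties.
voice = reflexive: zero marking, form stays toties.
Attach polarity affirmative -dech → totiesdech.
Vowel harmony: no change.
Apply vowel deletion: totiesdech → totesdech.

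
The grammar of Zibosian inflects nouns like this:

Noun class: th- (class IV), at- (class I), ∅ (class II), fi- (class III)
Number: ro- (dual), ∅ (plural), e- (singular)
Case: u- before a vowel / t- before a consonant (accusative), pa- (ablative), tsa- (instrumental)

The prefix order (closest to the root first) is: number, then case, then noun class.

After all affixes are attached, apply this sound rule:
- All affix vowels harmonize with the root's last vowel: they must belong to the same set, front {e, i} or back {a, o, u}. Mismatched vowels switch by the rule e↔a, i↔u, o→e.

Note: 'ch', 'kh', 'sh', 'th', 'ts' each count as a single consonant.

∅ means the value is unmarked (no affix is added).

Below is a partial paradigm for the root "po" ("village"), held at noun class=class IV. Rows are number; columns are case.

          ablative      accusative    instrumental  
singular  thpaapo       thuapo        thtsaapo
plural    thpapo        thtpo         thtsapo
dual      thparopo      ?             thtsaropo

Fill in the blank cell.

thtropo

Attach number dual ro- → ropo.
Attach case accusative t- (before consonant 'r') → tropo.
Attach noun class class IV th- → thtropo.
Vowel harmony: no change.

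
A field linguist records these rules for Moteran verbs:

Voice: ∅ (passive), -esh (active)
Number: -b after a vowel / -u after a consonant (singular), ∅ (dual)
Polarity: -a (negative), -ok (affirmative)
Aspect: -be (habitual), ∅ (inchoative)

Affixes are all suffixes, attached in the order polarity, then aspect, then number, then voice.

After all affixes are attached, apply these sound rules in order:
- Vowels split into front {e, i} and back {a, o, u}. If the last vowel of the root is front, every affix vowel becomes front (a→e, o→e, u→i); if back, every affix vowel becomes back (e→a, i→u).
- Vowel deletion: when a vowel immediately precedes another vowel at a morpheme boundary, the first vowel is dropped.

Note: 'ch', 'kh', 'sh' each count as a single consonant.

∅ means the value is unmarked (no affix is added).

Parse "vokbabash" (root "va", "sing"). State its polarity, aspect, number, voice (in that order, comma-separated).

Segment: va-ok-be-b-esh.
polarity: -ok → affirmative.
aspect: -be → habitual.
number: -b/u → singular.
voice: -esh → active.

affirmative, habitual, singular, active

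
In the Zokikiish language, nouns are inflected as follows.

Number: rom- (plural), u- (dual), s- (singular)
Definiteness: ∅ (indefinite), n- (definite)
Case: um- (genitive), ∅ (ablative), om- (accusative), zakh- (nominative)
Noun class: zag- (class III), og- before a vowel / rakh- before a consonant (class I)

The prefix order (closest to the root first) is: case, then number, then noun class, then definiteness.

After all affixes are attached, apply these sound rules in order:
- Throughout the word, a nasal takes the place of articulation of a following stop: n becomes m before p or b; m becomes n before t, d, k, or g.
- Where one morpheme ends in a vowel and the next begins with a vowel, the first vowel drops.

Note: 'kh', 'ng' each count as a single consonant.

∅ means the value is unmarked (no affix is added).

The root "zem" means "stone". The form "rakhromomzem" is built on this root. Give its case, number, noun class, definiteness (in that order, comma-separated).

accusative, plural, class I, indefinite

Segment: rakh-rom-om-zem.
case: om- → accusative.
number: rom- → plural.
noun class: og/rakh- → class I.
definiteness: ∅ → indefinite.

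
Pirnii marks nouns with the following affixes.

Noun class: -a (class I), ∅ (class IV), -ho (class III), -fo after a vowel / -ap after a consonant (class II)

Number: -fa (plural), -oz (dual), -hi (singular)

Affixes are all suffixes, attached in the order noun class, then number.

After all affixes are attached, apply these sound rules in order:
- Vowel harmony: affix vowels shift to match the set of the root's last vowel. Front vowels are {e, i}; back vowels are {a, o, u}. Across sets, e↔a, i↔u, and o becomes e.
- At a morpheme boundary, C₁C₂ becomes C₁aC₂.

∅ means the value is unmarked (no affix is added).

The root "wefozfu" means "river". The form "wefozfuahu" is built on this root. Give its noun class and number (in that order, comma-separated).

class I, singular

Segment: wefozfu-a-hi.
noun class: -a → class I.
number: -hi → singular.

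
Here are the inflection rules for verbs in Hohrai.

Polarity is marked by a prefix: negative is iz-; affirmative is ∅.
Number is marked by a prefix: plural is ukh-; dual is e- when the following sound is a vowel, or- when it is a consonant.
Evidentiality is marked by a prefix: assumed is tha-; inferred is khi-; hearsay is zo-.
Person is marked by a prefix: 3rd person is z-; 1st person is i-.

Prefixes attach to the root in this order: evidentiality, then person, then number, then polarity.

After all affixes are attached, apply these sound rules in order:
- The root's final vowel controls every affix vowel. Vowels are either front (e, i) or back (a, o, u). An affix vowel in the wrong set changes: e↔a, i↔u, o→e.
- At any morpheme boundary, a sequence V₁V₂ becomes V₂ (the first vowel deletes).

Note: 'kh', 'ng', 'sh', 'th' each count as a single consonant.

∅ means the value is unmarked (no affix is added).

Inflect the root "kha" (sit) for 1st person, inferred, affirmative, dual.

ukhukha

Attach evidentiality inferred khi- → khikha.
Attach person 1st person i- → ikhikha.
Attach number dual e- (before vowel 'i') → eikhikha.
polarity = affirmative: zero marking, form stays eikhikha.
Apply vowel harmony: eikhikha → aukhukha.
Apply vowel deletion: aukhukha → ukhukha.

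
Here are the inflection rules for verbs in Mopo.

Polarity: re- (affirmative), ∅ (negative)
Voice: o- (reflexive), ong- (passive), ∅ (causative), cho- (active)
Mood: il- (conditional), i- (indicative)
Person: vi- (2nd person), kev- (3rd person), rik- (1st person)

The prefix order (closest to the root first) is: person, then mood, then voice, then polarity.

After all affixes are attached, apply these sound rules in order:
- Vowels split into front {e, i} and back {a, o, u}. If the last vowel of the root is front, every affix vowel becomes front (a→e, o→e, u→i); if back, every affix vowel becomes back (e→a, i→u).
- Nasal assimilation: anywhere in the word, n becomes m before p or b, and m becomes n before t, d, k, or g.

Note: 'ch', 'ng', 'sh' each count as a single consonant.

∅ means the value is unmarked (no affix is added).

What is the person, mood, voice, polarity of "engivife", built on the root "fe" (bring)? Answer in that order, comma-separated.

2nd person, indicative, passive, negative

Segment: ong-i-vi-fe.
person: vi- → 2nd person.
mood: i- → indicative.
voice: ong- → passive.
polarity: ∅ → negative.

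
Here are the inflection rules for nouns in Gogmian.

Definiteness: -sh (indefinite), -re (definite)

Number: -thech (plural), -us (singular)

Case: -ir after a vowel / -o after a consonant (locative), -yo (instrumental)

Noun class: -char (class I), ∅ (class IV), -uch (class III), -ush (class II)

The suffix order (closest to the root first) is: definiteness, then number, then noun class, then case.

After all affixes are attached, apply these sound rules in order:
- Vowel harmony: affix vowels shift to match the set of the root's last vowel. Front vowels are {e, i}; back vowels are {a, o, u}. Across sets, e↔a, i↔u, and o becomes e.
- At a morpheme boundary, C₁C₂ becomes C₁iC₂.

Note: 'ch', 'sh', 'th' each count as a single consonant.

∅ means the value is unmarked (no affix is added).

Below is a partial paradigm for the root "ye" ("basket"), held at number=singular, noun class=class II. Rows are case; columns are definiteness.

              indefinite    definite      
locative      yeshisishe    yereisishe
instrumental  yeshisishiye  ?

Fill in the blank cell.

yereisishiye

Attach definiteness definite -re → yere.
Attach number singular -us → yereus.
Attach noun class class II -ush → yereusush.
Attach case instrumental -yo → yereusushyo.
Apply vowel harmony: yereusushyo → yereisishye.
Apply epenthesis: yereisishye → yereisishiye.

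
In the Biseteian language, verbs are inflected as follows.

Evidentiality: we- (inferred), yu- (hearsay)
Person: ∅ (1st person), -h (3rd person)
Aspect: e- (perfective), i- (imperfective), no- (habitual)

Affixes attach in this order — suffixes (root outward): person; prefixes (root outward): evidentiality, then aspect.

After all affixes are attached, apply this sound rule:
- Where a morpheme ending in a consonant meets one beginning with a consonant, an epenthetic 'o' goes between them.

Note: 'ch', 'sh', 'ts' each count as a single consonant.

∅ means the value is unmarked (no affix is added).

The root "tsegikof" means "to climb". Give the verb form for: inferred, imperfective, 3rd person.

iwetsegikofoh

Attach evidentiality inferred we- → wetsegikof.
Attach aspect imperfective i- → iwetsegikof.
Attach person 3rd person -h → iwetsegikofh.
Apply epenthesis: iwetsegikofh → iwetsegikofoh.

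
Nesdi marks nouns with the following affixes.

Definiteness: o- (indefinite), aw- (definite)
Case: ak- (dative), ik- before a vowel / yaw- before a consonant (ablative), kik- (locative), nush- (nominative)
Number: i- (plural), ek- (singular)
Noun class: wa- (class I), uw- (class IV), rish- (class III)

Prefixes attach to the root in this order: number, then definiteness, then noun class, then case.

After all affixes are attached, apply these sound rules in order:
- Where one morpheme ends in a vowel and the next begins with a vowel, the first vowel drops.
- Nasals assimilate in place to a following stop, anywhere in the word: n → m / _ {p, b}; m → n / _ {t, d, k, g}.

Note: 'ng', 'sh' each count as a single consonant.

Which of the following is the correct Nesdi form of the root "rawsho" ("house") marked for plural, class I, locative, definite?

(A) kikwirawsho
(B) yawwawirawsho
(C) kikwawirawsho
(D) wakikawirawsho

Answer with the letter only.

C

Attach number plural i- → irawsho.
Attach definiteness definite aw- → awirawsho.
Attach noun class class I wa- → waawirawsho.
Attach case locative kik- → kikwaawirawsho.
Apply vowel deletion: kikwaawirawsho → kikwawirawsho.
Nasal assimilation: no change.
So the correct form is kikwawirawsho, option (C).
(B) yawwawirawsho is wrong: it uses ablative instead of locative for case.
(D) wakikawirawsho is wrong: it has the affixes in the wrong order.
(A) kikwirawsho is wrong: it uses indefinite instead of definite for definiteness.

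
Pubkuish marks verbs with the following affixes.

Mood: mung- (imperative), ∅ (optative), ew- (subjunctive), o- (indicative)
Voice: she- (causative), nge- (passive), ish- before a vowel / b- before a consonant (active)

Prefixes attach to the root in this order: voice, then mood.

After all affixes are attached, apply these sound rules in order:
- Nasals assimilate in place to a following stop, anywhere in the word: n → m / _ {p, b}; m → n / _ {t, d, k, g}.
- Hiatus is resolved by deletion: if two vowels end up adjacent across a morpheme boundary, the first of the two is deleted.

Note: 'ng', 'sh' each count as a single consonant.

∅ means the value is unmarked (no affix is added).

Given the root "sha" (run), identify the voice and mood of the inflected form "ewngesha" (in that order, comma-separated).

Segment: ew-nge-sha.
voice: nge- → passive.
mood: ew- → subjunctive.

passive, subjunctive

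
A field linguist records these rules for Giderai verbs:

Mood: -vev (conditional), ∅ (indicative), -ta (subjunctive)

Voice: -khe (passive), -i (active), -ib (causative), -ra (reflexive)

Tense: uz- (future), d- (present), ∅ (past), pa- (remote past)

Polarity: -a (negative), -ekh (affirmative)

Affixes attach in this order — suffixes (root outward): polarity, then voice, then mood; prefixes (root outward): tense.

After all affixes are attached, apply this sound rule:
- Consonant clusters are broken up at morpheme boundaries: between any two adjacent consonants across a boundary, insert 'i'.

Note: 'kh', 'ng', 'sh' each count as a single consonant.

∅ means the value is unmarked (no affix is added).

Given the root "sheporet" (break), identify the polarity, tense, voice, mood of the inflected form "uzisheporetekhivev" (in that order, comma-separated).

Segment: uz-sheporet-ekh-i-vev.
polarity: -ekh → affirmative.
tense: uz- → future.
voice: -i → active.
mood: -vev → conditional.

affirmative, future, active, conditional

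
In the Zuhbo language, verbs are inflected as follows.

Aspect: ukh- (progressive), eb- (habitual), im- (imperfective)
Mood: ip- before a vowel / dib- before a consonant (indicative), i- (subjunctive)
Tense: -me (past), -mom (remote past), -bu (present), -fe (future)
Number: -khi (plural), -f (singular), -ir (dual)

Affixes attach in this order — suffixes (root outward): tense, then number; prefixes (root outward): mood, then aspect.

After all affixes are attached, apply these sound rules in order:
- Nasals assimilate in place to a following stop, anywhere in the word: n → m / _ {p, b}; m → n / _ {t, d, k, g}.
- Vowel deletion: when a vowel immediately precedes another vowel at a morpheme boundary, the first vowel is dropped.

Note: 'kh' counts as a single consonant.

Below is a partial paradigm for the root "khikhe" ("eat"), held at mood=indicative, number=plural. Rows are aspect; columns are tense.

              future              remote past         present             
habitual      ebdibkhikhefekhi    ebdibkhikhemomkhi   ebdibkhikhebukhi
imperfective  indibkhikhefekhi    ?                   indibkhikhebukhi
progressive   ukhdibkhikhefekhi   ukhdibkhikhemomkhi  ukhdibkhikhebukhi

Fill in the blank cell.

indibkhikhemomkhi

Attach tense remote past -mom → khikhemom.
Attach mood indicative dib- (before consonant 'kh') → dibkhikhemom.
Attach aspect imperfective im- → imdibkhikhemom.
Attach number plural -khi → imdibkhikhemomkhi.
Apply nasal assimilation: imdibkhikhemomkhi → indibkhikhemomkhi.
Vowel deletion: no change.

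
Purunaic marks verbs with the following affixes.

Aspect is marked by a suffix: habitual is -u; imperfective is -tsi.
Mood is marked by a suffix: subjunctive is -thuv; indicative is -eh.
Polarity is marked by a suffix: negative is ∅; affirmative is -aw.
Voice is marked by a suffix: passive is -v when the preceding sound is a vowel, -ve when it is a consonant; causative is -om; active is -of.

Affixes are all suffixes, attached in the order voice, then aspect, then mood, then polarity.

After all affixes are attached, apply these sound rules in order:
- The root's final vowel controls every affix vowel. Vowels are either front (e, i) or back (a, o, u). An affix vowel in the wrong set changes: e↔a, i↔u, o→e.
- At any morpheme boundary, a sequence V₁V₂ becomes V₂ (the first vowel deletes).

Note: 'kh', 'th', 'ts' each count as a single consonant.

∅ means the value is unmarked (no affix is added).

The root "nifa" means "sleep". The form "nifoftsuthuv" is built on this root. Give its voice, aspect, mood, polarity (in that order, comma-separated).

Segment: nifa-of-tsi-thuv.
voice: -of → active.
aspect: -tsi → imperfective.
mood: -thuv → subjunctive.
polarity: ∅ → negative.

active, imperfective, subjunctive, negative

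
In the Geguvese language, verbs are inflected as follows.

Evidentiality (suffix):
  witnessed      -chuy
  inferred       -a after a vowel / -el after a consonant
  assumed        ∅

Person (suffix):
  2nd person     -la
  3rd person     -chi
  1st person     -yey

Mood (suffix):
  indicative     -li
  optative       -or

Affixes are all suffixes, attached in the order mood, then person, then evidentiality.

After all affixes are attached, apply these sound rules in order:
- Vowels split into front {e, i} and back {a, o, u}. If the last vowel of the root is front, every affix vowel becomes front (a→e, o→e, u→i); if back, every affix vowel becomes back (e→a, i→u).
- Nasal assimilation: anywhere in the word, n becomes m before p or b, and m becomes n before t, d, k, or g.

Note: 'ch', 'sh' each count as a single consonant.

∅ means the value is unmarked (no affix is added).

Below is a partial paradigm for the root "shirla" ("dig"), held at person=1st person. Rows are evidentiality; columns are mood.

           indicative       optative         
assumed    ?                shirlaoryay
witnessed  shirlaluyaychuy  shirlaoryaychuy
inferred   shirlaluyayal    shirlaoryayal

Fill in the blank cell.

shirlaluyay

Attach mood indicative -li → shirlali.
Attach person 1st person -yey → shirlaliyey.
evidentiality = assumed: zero marking, form stays shirlaliyey.
Apply vowel harmony: shirlaliyey → shirlaluyay.
Nasal assimilation: no change.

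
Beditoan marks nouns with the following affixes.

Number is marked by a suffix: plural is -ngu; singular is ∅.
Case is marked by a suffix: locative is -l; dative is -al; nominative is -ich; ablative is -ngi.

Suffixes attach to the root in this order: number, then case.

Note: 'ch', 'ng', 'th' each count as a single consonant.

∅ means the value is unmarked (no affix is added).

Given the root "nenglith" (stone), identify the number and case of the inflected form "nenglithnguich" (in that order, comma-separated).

Segment: nenglith-ngu-ich.
number: -ngu → plural.
case: -ich → nominative.

plural, nominative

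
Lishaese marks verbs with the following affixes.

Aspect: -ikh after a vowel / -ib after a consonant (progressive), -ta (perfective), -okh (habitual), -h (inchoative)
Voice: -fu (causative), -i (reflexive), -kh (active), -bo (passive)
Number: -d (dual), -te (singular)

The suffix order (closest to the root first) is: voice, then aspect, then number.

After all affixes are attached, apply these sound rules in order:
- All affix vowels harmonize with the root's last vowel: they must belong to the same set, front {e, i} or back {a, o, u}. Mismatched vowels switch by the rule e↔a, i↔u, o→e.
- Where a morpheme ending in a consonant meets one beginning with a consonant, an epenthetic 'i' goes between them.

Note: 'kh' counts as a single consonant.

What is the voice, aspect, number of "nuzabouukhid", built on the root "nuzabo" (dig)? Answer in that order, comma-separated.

reflexive, progressive, dual

Segment: nuzabo-i-ikh-d.
voice: -i → reflexive.
aspect: -ikh/ib → progressive.
number: -d → dual.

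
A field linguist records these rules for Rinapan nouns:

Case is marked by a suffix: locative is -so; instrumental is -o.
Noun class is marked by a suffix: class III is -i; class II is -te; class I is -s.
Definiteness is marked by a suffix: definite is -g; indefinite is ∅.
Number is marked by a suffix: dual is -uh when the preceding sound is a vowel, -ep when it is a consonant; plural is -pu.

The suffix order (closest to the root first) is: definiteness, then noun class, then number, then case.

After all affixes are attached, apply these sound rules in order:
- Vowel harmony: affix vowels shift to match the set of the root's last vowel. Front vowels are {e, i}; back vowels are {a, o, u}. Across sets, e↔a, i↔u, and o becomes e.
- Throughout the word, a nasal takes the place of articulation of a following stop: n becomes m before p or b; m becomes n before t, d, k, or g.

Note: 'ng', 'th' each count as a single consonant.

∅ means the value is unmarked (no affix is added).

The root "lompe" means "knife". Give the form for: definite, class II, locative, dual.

Attach definiteness definite -g → lompeg.
Attach noun class class II -te → lompegte.
Attach number dual -uh (after vowel 'e') → lompegteuh.
Attach case locative -so → lompegteuhso.
Apply vowel harmony: lompegteuhso → lompegteihse.
Nasal assimilation: no change.

lompegteihse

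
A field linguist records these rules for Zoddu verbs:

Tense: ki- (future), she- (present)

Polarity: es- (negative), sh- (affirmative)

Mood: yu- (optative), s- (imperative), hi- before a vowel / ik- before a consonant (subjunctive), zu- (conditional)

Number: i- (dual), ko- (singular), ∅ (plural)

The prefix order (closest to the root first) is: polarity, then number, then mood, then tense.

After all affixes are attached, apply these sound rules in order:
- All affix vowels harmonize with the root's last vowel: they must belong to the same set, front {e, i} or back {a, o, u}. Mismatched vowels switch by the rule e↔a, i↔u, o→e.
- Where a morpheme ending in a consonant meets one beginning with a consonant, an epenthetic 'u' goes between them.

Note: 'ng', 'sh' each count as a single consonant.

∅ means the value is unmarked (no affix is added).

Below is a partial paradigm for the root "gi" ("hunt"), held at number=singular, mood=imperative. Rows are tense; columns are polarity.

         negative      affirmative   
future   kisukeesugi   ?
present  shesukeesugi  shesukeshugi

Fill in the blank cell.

Attach polarity affirmative sh- → shgi.
Attach number singular ko- → koshgi.
Attach mood imperative s- → skoshgi.
Attach tense future ki- → kiskoshgi.
Apply vowel harmony: kiskoshgi → kiskeshgi.
Apply epenthesis: kiskeshgi → kisukeshugi.

kisukeshugi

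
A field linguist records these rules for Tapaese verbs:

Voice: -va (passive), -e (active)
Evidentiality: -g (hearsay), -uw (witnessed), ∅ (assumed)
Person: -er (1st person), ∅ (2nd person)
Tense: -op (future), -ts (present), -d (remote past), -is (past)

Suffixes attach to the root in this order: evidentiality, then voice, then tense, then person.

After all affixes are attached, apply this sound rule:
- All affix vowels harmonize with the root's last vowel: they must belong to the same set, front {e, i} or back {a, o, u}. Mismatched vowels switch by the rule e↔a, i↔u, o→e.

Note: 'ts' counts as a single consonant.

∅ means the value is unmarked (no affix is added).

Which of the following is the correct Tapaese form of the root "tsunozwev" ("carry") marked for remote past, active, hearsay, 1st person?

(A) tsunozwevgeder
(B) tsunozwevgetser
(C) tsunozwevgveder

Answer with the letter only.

A

Attach evidentiality hearsay -g → tsunozwevg.
Attach voice active -e → tsunozwevge.
Attach tense remote past -d → tsunozwevged.
Attach person 1st person -er → tsunozwevgeder.
Vowel harmony: no change.
So the correct form is tsunozwevgeder, option (A).
(C) tsunozwevgveder is wrong: it uses passive instead of active for voice.
(B) tsunozwevgetser is wrong: it uses present instead of remote past for tense.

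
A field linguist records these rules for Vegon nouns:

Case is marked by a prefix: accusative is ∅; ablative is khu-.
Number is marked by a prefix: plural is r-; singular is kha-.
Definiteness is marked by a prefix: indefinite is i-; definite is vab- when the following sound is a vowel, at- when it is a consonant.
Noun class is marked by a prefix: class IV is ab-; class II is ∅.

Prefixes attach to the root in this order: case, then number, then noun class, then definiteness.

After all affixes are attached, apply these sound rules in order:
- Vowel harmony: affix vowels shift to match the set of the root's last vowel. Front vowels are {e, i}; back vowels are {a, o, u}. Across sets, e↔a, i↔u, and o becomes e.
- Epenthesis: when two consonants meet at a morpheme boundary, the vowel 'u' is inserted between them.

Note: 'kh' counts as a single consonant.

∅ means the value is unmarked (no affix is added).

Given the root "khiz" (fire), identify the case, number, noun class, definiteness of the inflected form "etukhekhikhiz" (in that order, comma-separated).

ablative, singular, class II, definite

Segment: at-kha-khu-khiz.
case: khu- → ablative.
number: kha- → singular.
noun class: ∅ → class II.
definiteness: vab/at- → definite.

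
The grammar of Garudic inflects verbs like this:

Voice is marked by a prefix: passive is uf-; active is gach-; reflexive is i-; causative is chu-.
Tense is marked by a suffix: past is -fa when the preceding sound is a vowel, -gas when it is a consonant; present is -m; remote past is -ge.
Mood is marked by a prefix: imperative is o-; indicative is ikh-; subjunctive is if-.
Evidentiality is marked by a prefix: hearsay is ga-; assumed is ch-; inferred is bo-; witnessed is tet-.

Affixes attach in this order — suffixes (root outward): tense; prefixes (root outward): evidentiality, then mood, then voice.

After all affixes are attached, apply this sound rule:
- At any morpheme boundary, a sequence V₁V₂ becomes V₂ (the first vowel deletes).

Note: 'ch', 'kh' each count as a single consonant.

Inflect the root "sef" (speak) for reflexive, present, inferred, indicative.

ikhbosefm

Attach evidentiality inferred bo- → bosef.
Attach tense present -m → bosefm.
Attach mood indicative ikh- → ikhbosefm.
Attach voice reflexive i- → iikhbosefm.
Apply vowel deletion: iikhbosefm → ikhbosefm.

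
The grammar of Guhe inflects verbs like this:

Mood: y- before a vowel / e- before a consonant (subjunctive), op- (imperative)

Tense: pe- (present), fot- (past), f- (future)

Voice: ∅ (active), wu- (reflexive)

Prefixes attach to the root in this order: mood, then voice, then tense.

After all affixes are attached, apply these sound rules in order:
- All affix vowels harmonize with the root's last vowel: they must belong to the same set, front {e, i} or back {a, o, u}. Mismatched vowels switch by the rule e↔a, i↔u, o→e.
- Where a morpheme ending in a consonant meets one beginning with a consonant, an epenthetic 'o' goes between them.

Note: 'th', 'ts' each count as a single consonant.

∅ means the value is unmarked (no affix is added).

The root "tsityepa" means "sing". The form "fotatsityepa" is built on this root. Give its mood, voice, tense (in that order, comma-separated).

subjunctive, active, past

Segment: fot-e-tsityepa.
mood: y/e- → subjunctive.
voice: ∅ → active.
tense: fot- → past.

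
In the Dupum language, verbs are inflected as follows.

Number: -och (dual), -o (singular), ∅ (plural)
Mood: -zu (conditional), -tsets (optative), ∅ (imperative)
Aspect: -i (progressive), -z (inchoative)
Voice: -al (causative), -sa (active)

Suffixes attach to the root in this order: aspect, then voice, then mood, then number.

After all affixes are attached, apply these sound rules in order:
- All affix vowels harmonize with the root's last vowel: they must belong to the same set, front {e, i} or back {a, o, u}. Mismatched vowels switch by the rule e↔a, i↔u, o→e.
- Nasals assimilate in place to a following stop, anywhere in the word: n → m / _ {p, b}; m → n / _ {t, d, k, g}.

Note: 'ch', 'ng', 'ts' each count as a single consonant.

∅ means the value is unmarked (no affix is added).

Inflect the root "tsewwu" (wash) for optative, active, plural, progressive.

Attach aspect progressive -i → tsewwui.
Attach voice active -sa → tsewwuisa.
Attach mood optative -tsets → tsewwuisatsets.
number = plural: zero marking, form stays tsewwuisatsets.
Apply vowel harmony: tsewwuisatsets → tsewwuusatsats.
Nasal assimilation: no change.

tsewwuusatsats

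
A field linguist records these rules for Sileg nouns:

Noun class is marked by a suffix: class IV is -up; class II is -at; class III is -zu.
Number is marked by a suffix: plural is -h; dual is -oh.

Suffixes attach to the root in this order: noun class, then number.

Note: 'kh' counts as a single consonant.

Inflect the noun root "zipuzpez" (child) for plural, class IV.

Attach noun class class IV -up → zipuzpezup.
Attach number plural -h → zipuzpezuph.

zipuzpezuph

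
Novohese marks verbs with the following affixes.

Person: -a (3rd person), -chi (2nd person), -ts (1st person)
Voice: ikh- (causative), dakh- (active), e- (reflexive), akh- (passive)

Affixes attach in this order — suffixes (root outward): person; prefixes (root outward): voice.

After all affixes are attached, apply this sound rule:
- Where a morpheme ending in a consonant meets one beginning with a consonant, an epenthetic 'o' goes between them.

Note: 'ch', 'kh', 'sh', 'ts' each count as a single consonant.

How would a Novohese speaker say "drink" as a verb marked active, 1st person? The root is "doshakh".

Attach person 1st person -ts → doshakhts.
Attach voice active dakh- → dakhdoshakhts.
Apply epenthesis: dakhdoshakhts → dakhodoshakhots.

dakhodoshakhots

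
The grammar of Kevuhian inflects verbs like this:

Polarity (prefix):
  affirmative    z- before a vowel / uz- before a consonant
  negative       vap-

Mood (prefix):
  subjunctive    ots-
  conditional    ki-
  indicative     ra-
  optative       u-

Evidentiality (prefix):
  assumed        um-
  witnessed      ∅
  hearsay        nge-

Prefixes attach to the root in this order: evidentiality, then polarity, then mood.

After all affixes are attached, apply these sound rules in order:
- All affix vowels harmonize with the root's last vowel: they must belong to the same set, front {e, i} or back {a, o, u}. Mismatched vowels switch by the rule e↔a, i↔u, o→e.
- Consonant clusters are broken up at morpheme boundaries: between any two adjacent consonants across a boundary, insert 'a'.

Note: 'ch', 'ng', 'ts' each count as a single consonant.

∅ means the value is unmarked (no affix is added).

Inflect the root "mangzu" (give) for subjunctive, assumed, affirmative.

Attach evidentiality assumed um- → ummangzu.
Attach polarity affirmative z- (before vowel 'u') → zummangzu.
Attach mood subjunctive ots- → otszummangzu.
Vowel harmony: no change.
Apply epenthesis: otszummangzu → otsazumamangzu.

otsazumamangzu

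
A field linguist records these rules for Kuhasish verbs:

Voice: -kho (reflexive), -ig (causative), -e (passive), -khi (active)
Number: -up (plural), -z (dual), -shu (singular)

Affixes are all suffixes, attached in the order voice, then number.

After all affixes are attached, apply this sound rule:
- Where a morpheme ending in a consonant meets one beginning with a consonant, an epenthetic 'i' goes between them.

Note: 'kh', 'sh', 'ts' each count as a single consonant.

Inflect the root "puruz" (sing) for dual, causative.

puruzigiz

Attach voice causative -ig → puruzig.
Attach number dual -z → puruzigz.
Apply epenthesis: puruzigz → puruzigiz.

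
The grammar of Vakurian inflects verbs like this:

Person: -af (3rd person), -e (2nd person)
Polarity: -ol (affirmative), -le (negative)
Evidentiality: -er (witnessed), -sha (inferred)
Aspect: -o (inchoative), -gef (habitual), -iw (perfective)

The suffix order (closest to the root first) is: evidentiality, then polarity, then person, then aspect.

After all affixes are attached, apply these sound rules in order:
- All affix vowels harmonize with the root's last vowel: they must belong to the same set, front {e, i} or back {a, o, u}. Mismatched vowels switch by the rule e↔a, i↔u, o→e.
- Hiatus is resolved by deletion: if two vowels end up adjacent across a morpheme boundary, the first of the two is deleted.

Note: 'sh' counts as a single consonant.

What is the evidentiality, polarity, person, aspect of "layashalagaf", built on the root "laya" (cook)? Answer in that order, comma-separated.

inferred, negative, 2nd person, habitual

Segment: laya-sha-le-e-gef.
evidentiality: -sha → inferred.
polarity: -le → negative.
person: -e → 2nd person.
aspect: -gef → habitual.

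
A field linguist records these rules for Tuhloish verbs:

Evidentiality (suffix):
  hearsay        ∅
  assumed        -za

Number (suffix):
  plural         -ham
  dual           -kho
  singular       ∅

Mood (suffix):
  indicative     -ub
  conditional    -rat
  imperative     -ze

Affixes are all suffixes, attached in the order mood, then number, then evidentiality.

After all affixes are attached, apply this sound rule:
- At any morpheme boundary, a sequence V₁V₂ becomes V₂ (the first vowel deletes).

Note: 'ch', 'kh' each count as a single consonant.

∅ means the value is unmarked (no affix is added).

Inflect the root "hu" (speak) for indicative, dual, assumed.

Attach mood indicative -ub → huub.
Attach number dual -kho → huubkho.
Attach evidentiality assumed -za → huubkhoza.
Apply vowel deletion: huubkhoza → hubkhoza.

hubkhoza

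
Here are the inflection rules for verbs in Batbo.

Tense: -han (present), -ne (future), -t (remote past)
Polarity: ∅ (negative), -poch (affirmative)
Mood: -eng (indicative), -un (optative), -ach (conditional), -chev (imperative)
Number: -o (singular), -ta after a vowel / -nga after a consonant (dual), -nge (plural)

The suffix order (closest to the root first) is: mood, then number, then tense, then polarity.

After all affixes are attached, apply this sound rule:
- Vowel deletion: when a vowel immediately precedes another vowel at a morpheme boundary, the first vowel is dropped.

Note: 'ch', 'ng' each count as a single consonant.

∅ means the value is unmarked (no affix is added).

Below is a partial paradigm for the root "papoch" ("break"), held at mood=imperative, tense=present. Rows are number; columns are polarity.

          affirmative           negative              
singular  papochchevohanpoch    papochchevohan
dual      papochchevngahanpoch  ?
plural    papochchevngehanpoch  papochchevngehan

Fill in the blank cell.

Attach mood imperative -chev → papochchev.
Attach number dual -nga (after consonant 'v') → papochchevnga.
Attach tense present -han → papochchevngahan.
polarity = negative: zero marking, form stays papochchevngahan.
Vowel deletion: no change.

papochchevngahan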